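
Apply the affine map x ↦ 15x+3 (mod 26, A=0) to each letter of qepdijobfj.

jluwtifsai

q(16): 15·16+3=243≡9 → j
e(4): 15·4+3=63≡11 → l
p(15): 15·15+3=228≡20 → u
d(3): 15·3+3=48≡22 → w
i(8): 15·8+3=123≡19 → t
j(9): 15·9+3=138≡8 → i
o(14): 15·14+3=213≡5 → f
b(1): 15·1+3=18 → s
f(5): 15·5+3=78≡0 → a
j(9): 15·9+3=138≡8 → i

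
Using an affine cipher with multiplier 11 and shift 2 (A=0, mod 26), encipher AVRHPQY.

A(0): 11·0+2=2 → C
V(21): 11·21+2=233≡25 → Z
R(17): 11·17+2=189≡7 → H
H(7): 11·7+2=79≡1 → B
P(15): 11·15+2=167≡11 → L
Q(16): 11·16+2=178≡22 → W
Y(24): 11·24+2=266≡6 → G

CZHBLWG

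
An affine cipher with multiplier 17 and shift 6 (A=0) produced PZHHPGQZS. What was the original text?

ZVXXZAWVQ

The inverse of 17 mod 26 is 23, since 17·23=391≡1. Apply D(y)=23·(y−6) mod 26:
P(15): 23·(15−6)=207≡25 → Z
Z(25): 23·(25−6)=437≡21 → V
H(7): 23·(7−6)=23 → X
H(7): 23·(7−6)=23 → X
P(15): 23·(15−6)=207≡25 → Z
G(6): 23·(6−6)=0 → A
Q(16): 23·(16−6)=230≡22 → W
Z(25): 23·(25−6)=437≡21 → V
S(18): 23·(18−6)=276≡16 → Q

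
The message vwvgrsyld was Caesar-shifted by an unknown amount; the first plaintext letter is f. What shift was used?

16

From the crib: v(21)−f(5)=16, so the shift is 16.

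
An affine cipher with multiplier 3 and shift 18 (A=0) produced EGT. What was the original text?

The inverse of 3 mod 26 is 9, since 3·9=27≡1. Apply D(y)=9·(y−18) mod 26:
E(4): 9·(4−18)=-126≡4 → E
G(6): 9·(6−18)=-108≡22 → W
T(19): 9·(19−18)=9 → J

EWJ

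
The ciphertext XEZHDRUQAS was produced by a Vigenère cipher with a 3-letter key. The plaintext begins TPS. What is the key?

Subtract each crib letter from the matching ciphertext letter (mod 26):
X(23)−T(19)=4 → E
E(4)−P(15)=-11≡15 → P
Z(25)−S(18)=7 → H

EPH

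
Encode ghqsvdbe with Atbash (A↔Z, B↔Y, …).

g(6) → t(19)
h(7) → s(18)
q(16) → j(9)
s(18) → h(7)
v(21) → e(4)
d(3) → w(22)
b(1) → y(24)
e(4) → v(21)

tsjhewyv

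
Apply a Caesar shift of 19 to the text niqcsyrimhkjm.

gbjvlrkbfadcf

n(13): 13+19=32≡6 → g
i(8): 8+19=27≡1 → b
q(16): 16+19=35≡9 → j
c(2): 2+19=21 → v
s(18): 18+19=37≡11 → l
y(24): 24+19=43≡17 → r
r(17): 17+19=36≡10 → k
i(8): 8+19=27≡1 → b
m(12): 12+19=31≡5 → f
h(7): 7+19=26≡0 → a
k(10): 10+19=29≡3 → d
j(9): 9+19=28≡2 → c
m(12): 12+19=31≡5 → f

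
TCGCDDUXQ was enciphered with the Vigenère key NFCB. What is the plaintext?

Repeat the key across the ciphertext: NFCBNFCBN
T(19)−N(13): 6 → G
C(2)−F(5): -3≡23 → X
G(6)−C(2): 4 → E
C(2)−B(1): 1 → B
D(3)−N(13): -10≡16 → Q
D(3)−F(5): -2≡24 → Y
U(20)−C(2): 18 → S
X(23)−B(1): 22 → W
Q(16)−N(13): 3 → D

GXEBQYSWD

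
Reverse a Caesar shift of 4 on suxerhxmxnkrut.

oqtandtitjgnqp

s(18): 18−4=14 → o
u(20): 20−4=16 → q
x(23): 23−4=19 → t
e(4): 4−4=0 → a
r(17): 17−4=13 → n
h(7): 7−4=3 → d
x(23): 23−4=19 → t
m(12): 12−4=8 → i
x(23): 23−4=19 → t
n(13): 13−4=9 → j
k(10): 10−4=6 → g
r(17): 17−4=13 → n
u(20): 20−4=16 → q
t(19): 19−4=15 → p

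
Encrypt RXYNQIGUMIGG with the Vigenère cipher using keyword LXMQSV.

CUKDIDRRYYYB

Repeat the key across the message: LXMQSVLXMQSV
R(17)+L(11): 28≡2 → C
X(23)+X(23): 46≡20 → U
Y(24)+M(12): 36≡10 → K
N(13)+Q(16): 29≡3 → D
Q(16)+S(18): 34≡8 → I
I(8)+V(21): 29≡3 → D
G(6)+L(11): 17 → R
U(20)+X(23): 43≡17 → R
M(12)+M(12): 24 → Y
I(8)+Q(16): 24 → Y
G(6)+S(18): 24 → Y
G(6)+V(21): 27≡1 → B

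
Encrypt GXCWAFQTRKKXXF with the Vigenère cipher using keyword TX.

ZUVTTCJQKHDUQC

Repeat the key across the message: TXTXTXTXTXTXTX
G(6)+T(19): 25 → Z
X(23)+X(23): 46≡20 → U
C(2)+T(19): 21 → V
W(22)+X(23): 45≡19 → T
A(0)+T(19): 19 → T
F(5)+X(23): 28≡2 → C
Q(16)+T(19): 35≡9 → J
T(19)+X(23): 42≡16 → Q
R(17)+T(19): 36≡10 → K
K(10)+X(23): 33≡7 → H
K(10)+T(19): 29≡3 → D
X(23)+X(23): 46≡20 → U
X(23)+T(19): 42≡16 → Q
F(5)+X(23): 28≡2 → C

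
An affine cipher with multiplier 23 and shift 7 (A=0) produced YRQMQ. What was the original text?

DOXHX

The inverse of 23 mod 26 is 17, since 23·17=391≡1. Apply D(y)=17·(y−7) mod 26:
Y(24): 17·(24−7)=289≡3 → D
R(17): 17·(17−7)=170≡14 → O
Q(16): 17·(16−7)=153≡23 → X
M(12): 17·(12−7)=85≡7 → H
Q(16): 17·(16−7)=153≡23 → X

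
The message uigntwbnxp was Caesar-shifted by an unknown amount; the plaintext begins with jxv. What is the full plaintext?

jxvcilqcme

From the crib: u(20)−j(9)=11, so the shift is 11.
Subtract 11 from each ciphertext letter:
u(20): 20−11=9 → j
i(8): 8−11=-3≡23 → x
g(6): 6−11=-5≡21 → v
n(13): 13−11=2 → c
t(19): 19−11=8 → i
w(22): 22−11=11 → l
b(1): 1−11=-10≡16 → q
n(13): 13−11=2 → c
x(23): 23−11=12 → m
p(15): 15−11=4 → e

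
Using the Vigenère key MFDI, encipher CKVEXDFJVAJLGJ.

Repeat the key across the message: MFDIMFDIMFDIMF
C(2)+M(12): 14 → O
K(10)+F(5): 15 → P
V(21)+D(3): 24 → Y
E(4)+I(8): 12 → M
X(23)+M(12): 35≡9 → J
D(3)+F(5): 8 → I
F(5)+D(3): 8 → I
J(9)+I(8): 17 → R
V(21)+M(12): 33≡7 → H
A(0)+F(5): 5 → F
J(9)+D(3): 12 → M
L(11)+I(8): 19 → T
G(6)+M(12): 18 → S
J(9)+F(5): 14 → O

OPYMJIIRHFMTSO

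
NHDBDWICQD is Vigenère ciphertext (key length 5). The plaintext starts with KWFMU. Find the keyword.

Subtract each crib letter from the matching ciphertext letter (mod 26):
N(13)−K(10)=3 → D
H(7)−W(22)=-15≡11 → L
D(3)−F(5)=-2≡24 → Y
B(1)−M(12)=-11≡15 → P
D(3)−U(20)=-17≡9 → J

DLYPJ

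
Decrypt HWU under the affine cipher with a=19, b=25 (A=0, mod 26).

The inverse of 19 mod 26 is 11, since 19·11=209≡1. Apply D(y)=11·(y−25) mod 26:
H(7): 11·(7−25)=-198≡10 → K
W(22): 11·(22−25)=-33≡19 → T
U(20): 11·(20−25)=-55≡23 → X

KTX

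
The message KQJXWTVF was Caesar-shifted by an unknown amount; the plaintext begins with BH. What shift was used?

9

From the crib: K(10)−B(1)=9, so the shift is 9.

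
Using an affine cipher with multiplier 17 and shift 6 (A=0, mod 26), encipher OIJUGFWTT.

O(14): 17·14+6=244≡10 → K
I(8): 17·8+6=142≡12 → M
J(9): 17·9+6=159≡3 → D
U(20): 17·20+6=346≡8 → I
G(6): 17·6+6=108≡4 → E
F(5): 17·5+6=91≡13 → N
W(22): 17·22+6=380≡16 → Q
T(19): 17·19+6=329≡17 → R
T(19): 17·19+6=329≡17 → R

KMDIENQRR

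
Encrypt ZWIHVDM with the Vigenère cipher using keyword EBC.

DXKLWFQ

Repeat the key across the message: EBCEBCE
Z(25)+E(4): 29≡3 → D
W(22)+B(1): 23 → X
I(8)+C(2): 10 → K
H(7)+E(4): 11 → L
V(21)+B(1): 22 → W
D(3)+C(2): 5 → F
M(12)+E(4): 16 → Q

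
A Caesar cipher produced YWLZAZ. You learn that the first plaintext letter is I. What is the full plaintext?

IGVJKJ

From the crib: Y(24)−I(8)=16, so the shift is 16.
Subtract 16 from each ciphertext letter:
Y(24): 24−16=8 → I
W(22): 22−16=6 → G
L(11): 11−16=-5≡21 → V
Z(25): 25−16=9 → J
A(0): 0−16=-16≡10 → K
Z(25): 25−16=9 → J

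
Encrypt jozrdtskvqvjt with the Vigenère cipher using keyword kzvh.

tnuynsnrfpqqd

Repeat the key across the message: kzvhkzvhkzvhk
j(9)+k(10): 19 → t
o(14)+z(25): 39≡13 → n
z(25)+v(21): 46≡20 → u
r(17)+h(7): 24 → y
d(3)+k(10): 13 → n
t(19)+z(25): 44≡18 → s
s(18)+v(21): 39≡13 → n
k(10)+h(7): 17 → r
v(21)+k(10): 31≡5 → f
q(16)+z(25): 41≡15 → p
v(21)+v(21): 42≡16 → q
j(9)+h(7): 16 → q
t(19)+k(10): 29≡3 → d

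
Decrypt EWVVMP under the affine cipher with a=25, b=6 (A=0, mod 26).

The inverse of 25 mod 26 is 25, since 25·25=625≡1. Apply D(y)=25·(y−6) mod 26:
E(4): 25·(4−6)=-50≡2 → C
W(22): 25·(22−6)=400≡10 → K
V(21): 25·(21−6)=375≡11 → L
V(21): 25·(21−6)=375≡11 → L
M(12): 25·(12−6)=150≡20 → U
P(15): 25·(15−6)=225≡17 → R

CKLLUR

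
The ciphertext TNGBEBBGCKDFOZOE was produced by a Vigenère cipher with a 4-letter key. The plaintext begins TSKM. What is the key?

AVWP

Subtract each crib letter from the matching ciphertext letter (mod 26):
T(19)−T(19)=0 → A
N(13)−S(18)=-5≡21 → V
G(6)−K(10)=-4≡22 → W
B(1)−M(12)=-11≡15 → P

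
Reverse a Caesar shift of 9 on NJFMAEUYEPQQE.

N(13): 13−9=4 → E
J(9): 9−9=0 → A
F(5): 5−9=-4≡22 → W
M(12): 12−9=3 → D
A(0): 0−9=-9≡17 → R
E(4): 4−9=-5≡21 → V
U(20): 20−9=11 → L
Y(24): 24−9=15 → P
E(4): 4−9=-5≡21 → V
P(15): 15−9=6 → G
Q(16): 16−9=7 → H
Q(16): 16−9=7 → H
E(4): 4−9=-5≡21 → V

EAWDRVLPVGHHV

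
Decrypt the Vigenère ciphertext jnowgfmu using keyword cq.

hxmgepke

Repeat the key across the ciphertext: cqcqcqcq
j(9)−c(2): 7 → h
n(13)−q(16): -3≡23 → x
o(14)−c(2): 12 → m
w(22)−q(16): 6 → g
g(6)−c(2): 4 → e
f(5)−q(16): -11≡15 → p
m(12)−c(2): 10 → k
u(20)−q(16): 4 → e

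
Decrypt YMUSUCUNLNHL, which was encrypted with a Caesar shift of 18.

GUCACKCVTVPT

Y(24): 24−18=6 → G
M(12): 12−18=-6≡20 → U
U(20): 20−18=2 → C
S(18): 18−18=0 → A
U(20): 20−18=2 → C
C(2): 2−18=-16≡10 → K
U(20): 20−18=2 → C
N(13): 13−18=-5≡21 → V
L(11): 11−18=-7≡19 → T
N(13): 13−18=-5≡21 → V
H(7): 7−18=-11≡15 → P
L(11): 11−18=-7≡19 → T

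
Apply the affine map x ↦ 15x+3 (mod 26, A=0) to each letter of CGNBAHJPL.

HPQSDEIUM

C(2): 15·2+3=33≡7 → H
G(6): 15·6+3=93≡15 → P
N(13): 15·13+3=198≡16 → Q
B(1): 15·1+3=18 → S
A(0): 15·0+3=3 → D
H(7): 15·7+3=108≡4 → E
J(9): 15·9+3=138≡8 → I
P(15): 15·15+3=228≡20 → U
L(11): 15·11+3=168≡12 → M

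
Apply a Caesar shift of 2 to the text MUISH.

OWKUJ

M(12): 12+2=14 → O
U(20): 20+2=22 → W
I(8): 8+2=10 → K
S(18): 18+2=20 → U
H(7): 7+2=9 → J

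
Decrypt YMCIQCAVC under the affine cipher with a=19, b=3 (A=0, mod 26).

The inverse of 19 mod 26 is 11, since 19·11=209≡1. Apply D(y)=11·(y−3) mod 26:
Y(24): 11·(24−3)=231≡23 → X
M(12): 11·(12−3)=99≡21 → V
C(2): 11·(2−3)=-11≡15 → P
I(8): 11·(8−3)=55≡3 → D
Q(16): 11·(16−3)=143≡13 → N
C(2): 11·(2−3)=-11≡15 → P
A(0): 11·(0−3)=-33≡19 → T
V(21): 11·(21−3)=198≡16 → Q
C(2): 11·(2−3)=-11≡15 → P

XVPDNPTQP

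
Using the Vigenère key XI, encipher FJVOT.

CRSWQ

Repeat the key across the message: XIXIX
F(5)+X(23): 28≡2 → C
J(9)+I(8): 17 → R
V(21)+X(23): 44≡18 → S
O(14)+I(8): 22 → W
T(19)+X(23): 42≡16 → Q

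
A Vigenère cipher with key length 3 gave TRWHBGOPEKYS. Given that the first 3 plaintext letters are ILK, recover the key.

LGM

Subtract each crib letter from the matching ciphertext letter (mod 26):
T(19)−I(8)=11 → L
R(17)−L(11)=6 → G
W(22)−K(10)=12 → M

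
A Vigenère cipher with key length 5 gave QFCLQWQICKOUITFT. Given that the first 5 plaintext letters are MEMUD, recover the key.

EBQRN

Subtract each crib letter from the matching ciphertext letter (mod 26):
Q(16)−M(12)=4 → E
F(5)−E(4)=1 → B
C(2)−M(12)=-10≡16 → Q
L(11)−U(20)=-9≡17 → R
Q(16)−D(3)=13 → N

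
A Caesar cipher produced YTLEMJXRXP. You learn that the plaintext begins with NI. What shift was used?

11

From the crib: Y(24)−N(13)=11, so the shift is 11.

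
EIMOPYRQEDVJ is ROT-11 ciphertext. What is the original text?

E(4): 4−11=-7≡19 → T
I(8): 8−11=-3≡23 → X
M(12): 12−11=1 → B
O(14): 14−11=3 → D
P(15): 15−11=4 → E
Y(24): 24−11=13 → N
R(17): 17−11=6 → G
Q(16): 16−11=5 → F
E(4): 4−11=-7≡19 → T
D(3): 3−11=-8≡18 → S
V(21): 21−11=10 → K
J(9): 9−11=-2≡24 → Y

TXBDENGFTSKY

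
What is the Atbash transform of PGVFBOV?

P(15) → K(10)
G(6) → T(19)
V(21) → E(4)
F(5) → U(20)
B(1) → Y(24)
O(14) → L(11)
V(21) → E(4)

KTEUYLE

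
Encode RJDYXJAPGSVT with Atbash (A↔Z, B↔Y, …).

R(17) → I(8)
J(9) → Q(16)
D(3) → W(22)
Y(24) → B(1)
X(23) → C(2)
J(9) → Q(16)
A(0) → Z(25)
P(15) → K(10)
G(6) → T(19)
S(18) → H(7)
V(21) → E(4)
T(19) → G(6)

IQWBCQZKTHEG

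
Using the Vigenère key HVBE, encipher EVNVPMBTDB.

Repeat the key across the message: HVBEHVBEHV
E(4)+H(7): 11 → L
V(21)+V(21): 42≡16 → Q
N(13)+B(1): 14 → O
V(21)+E(4): 25 → Z
P(15)+H(7): 22 → W
M(12)+V(21): 33≡7 → H
B(1)+B(1): 2 → C
T(19)+E(4): 23 → X
D(3)+H(7): 10 → K
B(1)+V(21): 22 → W

LQOZWHCXKW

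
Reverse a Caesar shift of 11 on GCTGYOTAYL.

VRIVNDIPNA

G(6): 6−11=-5≡21 → V
C(2): 2−11=-9≡17 → R
T(19): 19−11=8 → I
G(6): 6−11=-5≡21 → V
Y(24): 24−11=13 → N
O(14): 14−11=3 → D
T(19): 19−11=8 → I
A(0): 0−11=-11≡15 → P
Y(24): 24−11=13 → N
L(11): 11−11=0 → A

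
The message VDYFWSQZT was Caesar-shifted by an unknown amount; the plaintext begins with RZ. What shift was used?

4

From the crib: V(21)−R(17)=4, so the shift is 4.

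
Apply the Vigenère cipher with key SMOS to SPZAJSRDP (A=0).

KBNSBEFVH

Repeat the key across the message: SMOSSMOSS
S(18)+S(18): 36≡10 → K
P(15)+M(12): 27≡1 → B
Z(25)+O(14): 39≡13 → N
A(0)+S(18): 18 → S
J(9)+S(18): 27≡1 → B
S(18)+M(12): 30≡4 → E
R(17)+O(14): 31≡5 → F
D(3)+S(18): 21 → V
P(15)+S(18): 33≡7 → H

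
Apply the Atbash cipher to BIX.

B(1) → Y(24)
I(8) → R(17)
X(23) → C(2)

YRC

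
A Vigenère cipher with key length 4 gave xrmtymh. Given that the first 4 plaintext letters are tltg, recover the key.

Subtract each crib letter from the matching ciphertext letter (mod 26):
x(23)−t(19)=4 → e
r(17)−l(11)=6 → g
m(12)−t(19)=-7≡19 → t
t(19)−g(6)=13 → n

egtn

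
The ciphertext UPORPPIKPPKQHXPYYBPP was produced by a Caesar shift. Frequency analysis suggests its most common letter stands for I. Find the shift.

7

The most frequent ciphertext letter is P (appears 8 times).
P is position 15; I is position 8.
Shift = 7.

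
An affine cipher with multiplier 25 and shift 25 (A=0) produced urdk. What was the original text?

The inverse of 25 mod 26 is 25, since 25·25=625≡1. Apply D(y)=25·(y−25) mod 26:
u(20): 25·(20−25)=-125≡5 → f
r(17): 25·(17−25)=-200≡8 → i
d(3): 25·(3−25)=-550≡22 → w
k(10): 25·(10−25)=-375≡15 → p

fiwp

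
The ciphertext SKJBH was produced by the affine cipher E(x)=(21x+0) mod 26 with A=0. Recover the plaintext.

MYTFJ

The inverse of 21 mod 26 is 5, since 21·5=105≡1. Apply D(y)=5·(y−0) mod 26:
S(18): 5·(18−0)=90≡12 → M
K(10): 5·(10−0)=50≡24 → Y
J(9): 5·(9−0)=45≡19 → T
B(1): 5·(1−0)=5 → F
H(7): 5·(7−0)=35≡9 → J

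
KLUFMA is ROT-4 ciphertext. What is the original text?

K(10): 10−4=6 → G
L(11): 11−4=7 → H
U(20): 20−4=16 → Q
F(5): 5−4=1 → B
M(12): 12−4=8 → I
A(0): 0−4=-4≡22 → W

GHQBIW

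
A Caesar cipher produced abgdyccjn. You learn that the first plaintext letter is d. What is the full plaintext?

dejgbffmq

From the crib: a(0)−d(3)=-3≡23, so the shift is 23.
Subtract 23 from each ciphertext letter:
a(0): 0−23=-23≡3 → d
b(1): 1−23=-22≡4 → e
g(6): 6−23=-17≡9 → j
d(3): 3−23=-20≡6 → g
y(24): 24−23=1 → b
c(2): 2−23=-21≡5 → f
c(2): 2−23=-21≡5 → f
j(9): 9−23=-14≡12 → m
n(13): 13−23=-10≡16 → q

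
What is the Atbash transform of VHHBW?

V(21) → E(4)
H(7) → S(18)
H(7) → S(18)
B(1) → Y(24)
W(22) → D(3)

ESSYD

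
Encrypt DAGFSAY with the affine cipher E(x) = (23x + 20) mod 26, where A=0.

LUCFSUA

D(3): 23·3+20=89≡11 → L
A(0): 23·0+20=20 → U
G(6): 23·6+20=158≡2 → C
F(5): 23·5+20=135≡5 → F
S(18): 23·18+20=434≡18 → S
A(0): 23·0+20=20 → U
Y(24): 23·24+20=572≡0 → A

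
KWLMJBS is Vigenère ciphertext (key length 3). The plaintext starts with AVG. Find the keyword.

Subtract each crib letter from the matching ciphertext letter (mod 26):
K(10)−A(0)=10 → K
W(22)−V(21)=1 → B
L(11)−G(6)=5 → F

KBF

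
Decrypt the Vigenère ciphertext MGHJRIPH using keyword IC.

Repeat the key across the ciphertext: ICICICIC
M(12)−I(8): 4 → E
G(6)−C(2): 4 → E
H(7)−I(8): -1≡25 → Z
J(9)−C(2): 7 → H
R(17)−I(8): 9 → J
I(8)−C(2): 6 → G
P(15)−I(8): 7 → H
H(7)−C(2): 5 → F

EEZHJGHF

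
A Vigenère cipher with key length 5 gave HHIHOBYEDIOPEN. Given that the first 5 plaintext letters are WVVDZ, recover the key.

Subtract each crib letter from the matching ciphertext letter (mod 26):
H(7)−W(22)=-15≡11 → L
H(7)−V(21)=-14≡12 → M
I(8)−V(21)=-13≡13 → N
H(7)−D(3)=4 → E
O(14)−Z(25)=-11≡15 → P

LMNEP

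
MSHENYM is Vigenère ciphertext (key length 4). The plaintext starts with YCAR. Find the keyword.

OQHN

Subtract each crib letter from the matching ciphertext letter (mod 26):
M(12)−Y(24)=-12≡14 → O
S(18)−C(2)=16 → Q
H(7)−A(0)=7 → H
E(4)−R(17)=-13≡13 → N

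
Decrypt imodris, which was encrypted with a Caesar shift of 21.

nrtiwnx

i(8): 8−21=-13≡13 → n
m(12): 12−21=-9≡17 → r
o(14): 14−21=-7≡19 → t
d(3): 3−21=-18≡8 → i
r(17): 17−21=-4≡22 → w
i(8): 8−21=-13≡13 → n
s(18): 18−21=-3≡23 → x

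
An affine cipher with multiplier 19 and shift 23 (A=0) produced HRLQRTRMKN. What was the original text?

The inverse of 19 mod 26 is 11, since 19·11=209≡1. Apply D(y)=11·(y−23) mod 26:
H(7): 11·(7−23)=-176≡6 → G
R(17): 11·(17−23)=-66≡12 → M
L(11): 11·(11−23)=-132≡24 → Y
Q(16): 11·(16−23)=-77≡1 → B
R(17): 11·(17−23)=-66≡12 → M
T(19): 11·(19−23)=-44≡8 → I
R(17): 11·(17−23)=-66≡12 → M
M(12): 11·(12−23)=-121≡9 → J
K(10): 11·(10−23)=-143≡13 → N
N(13): 11·(13−23)=-110≡20 → U

GMYBMIMJNU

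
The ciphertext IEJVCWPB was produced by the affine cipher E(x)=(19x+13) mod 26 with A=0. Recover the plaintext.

XFIKJVWY

The inverse of 19 mod 26 is 11, since 19·11=209≡1. Apply D(y)=11·(y−13) mod 26:
I(8): 11·(8−13)=-55≡23 → X
E(4): 11·(4−13)=-99≡5 → F
J(9): 11·(9−13)=-44≡8 → I
V(21): 11·(21−13)=88≡10 → K
C(2): 11·(2−13)=-121≡9 → J
W(22): 11·(22−13)=99≡21 → V
P(15): 11·(15−13)=22 → W
B(1): 11·(1−13)=-132≡24 → Y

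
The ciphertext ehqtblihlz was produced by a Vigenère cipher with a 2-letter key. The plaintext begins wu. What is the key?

in

Subtract each crib letter from the matching ciphertext letter (mod 26):
e(4)−w(22)=-18≡8 → i
h(7)−u(20)=-13≡13 → n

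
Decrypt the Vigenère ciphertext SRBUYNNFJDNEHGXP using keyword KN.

Repeat the key across the ciphertext: KNKNKNKNKNKNKNKN
S(18)−K(10): 8 → I
R(17)−N(13): 4 → E
B(1)−K(10): -9≡17 → R
U(20)−N(13): 7 → H
Y(24)−K(10): 14 → O
N(13)−N(13): 0 → A
N(13)−K(10): 3 → D
F(5)−N(13): -8≡18 → S
J(9)−K(10): -1≡25 → Z
D(3)−N(13): -10≡16 → Q
N(13)−K(10): 3 → D
E(4)−N(13): -9≡17 → R
H(7)−K(10): -3≡23 → X
G(6)−N(13): -7≡19 → T
X(23)−K(10): 13 → N
P(15)−N(13): 2 → C

IERHOADSZQDRXTNC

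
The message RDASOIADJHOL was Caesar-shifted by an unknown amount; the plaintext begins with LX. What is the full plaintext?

From the crib: R(17)−L(11)=6, so the shift is 6.
Subtract 6 from each ciphertext letter:
R(17): 17−6=11 → L
D(3): 3−6=-3≡23 → X
A(0): 0−6=-6≡20 → U
S(18): 18−6=12 → M
O(14): 14−6=8 → I
I(8): 8−6=2 → C
A(0): 0−6=-6≡20 → U
D(3): 3−6=-3≡23 → X
J(9): 9−6=3 → D
H(7): 7−6=1 → B
O(14): 14−6=8 → I
L(11): 11−6=5 → F

LXUMICUXDBIF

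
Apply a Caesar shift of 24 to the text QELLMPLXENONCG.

OCJJKNJVCLMLAE

Q(16): 16+24=40≡14 → O
E(4): 4+24=28≡2 → C
L(11): 11+24=35≡9 → J
L(11): 11+24=35≡9 → J
M(12): 12+24=36≡10 → K
P(15): 15+24=39≡13 → N
L(11): 11+24=35≡9 → J
X(23): 23+24=47≡21 → V
E(4): 4+24=28≡2 → C
N(13): 13+24=37≡11 → L
O(14): 14+24=38≡12 → M
N(13): 13+24=37≡11 → L
C(2): 2+24=26≡0 → A
G(6): 6+24=30≡4 → E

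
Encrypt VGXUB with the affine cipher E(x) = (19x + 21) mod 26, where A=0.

V(21): 19·21+21=420≡4 → E
G(6): 19·6+21=135≡5 → F
X(23): 19·23+21=458≡16 → Q
U(20): 19·20+21=401≡11 → L
B(1): 19·1+21=40≡14 → O

EFQLO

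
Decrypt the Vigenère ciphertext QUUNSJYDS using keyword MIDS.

EMRVGBVLG

Repeat the key across the ciphertext: MIDSMIDSM
Q(16)−M(12): 4 → E
U(20)−I(8): 12 → M
U(20)−D(3): 17 → R
N(13)−S(18): -5≡21 → V
S(18)−M(12): 6 → G
J(9)−I(8): 1 → B
Y(24)−D(3): 21 → V
D(3)−S(18): -15≡11 → L
S(18)−M(12): 6 → G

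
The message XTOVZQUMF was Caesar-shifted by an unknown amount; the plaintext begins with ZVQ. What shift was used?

From the crib: X(23)−Z(25)=-2≡24, so the shift is 24.

24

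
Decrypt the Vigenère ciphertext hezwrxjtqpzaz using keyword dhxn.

Repeat the key across the ciphertext: dhxndhxndhxnd
h(7)−d(3): 4 → e
e(4)−h(7): -3≡23 → x
z(25)−x(23): 2 → c
w(22)−n(13): 9 → j
r(17)−d(3): 14 → o
x(23)−h(7): 16 → q
j(9)−x(23): -14≡12 → m
t(19)−n(13): 6 → g
q(16)−d(3): 13 → n
p(15)−h(7): 8 → i
z(25)−x(23): 2 → c
a(0)−n(13): -13≡13 → n
z(25)−d(3): 22 → w

excjoqmgnicnw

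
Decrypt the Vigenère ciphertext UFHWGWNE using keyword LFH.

JAALBPCZ

Repeat the key across the ciphertext: LFHLFHLF
U(20)−L(11): 9 → J
F(5)−F(5): 0 → A
H(7)−H(7): 0 → A
W(22)−L(11): 11 → L
G(6)−F(5): 1 → B
W(22)−H(7): 15 → P
N(13)−L(11): 2 → C
E(4)−F(5): -1≡25 → Z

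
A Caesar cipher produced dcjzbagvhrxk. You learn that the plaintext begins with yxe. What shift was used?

From the crib: d(3)−y(24)=-21≡5, so the shift is 5.

5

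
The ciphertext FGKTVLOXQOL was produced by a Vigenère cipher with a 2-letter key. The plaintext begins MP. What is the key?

TR

Subtract each crib letter from the matching ciphertext letter (mod 26):
F(5)−M(12)=-7≡19 → T
G(6)−P(15)=-9≡17 → R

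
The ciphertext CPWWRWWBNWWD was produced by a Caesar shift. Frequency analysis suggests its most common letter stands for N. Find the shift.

9

The most frequent ciphertext letter is W (appears 6 times).
W is position 22; N is position 13.
Shift = 9.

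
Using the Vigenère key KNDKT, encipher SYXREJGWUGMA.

Repeat the key across the message: KNDKTKNDKTKN
S(18)+K(10): 28≡2 → C
Y(24)+N(13): 37≡11 → L
X(23)+D(3): 26≡0 → A
R(17)+K(10): 27≡1 → B
E(4)+T(19): 23 → X
J(9)+K(10): 19 → T
G(6)+N(13): 19 → T
W(22)+D(3): 25 → Z
U(20)+K(10): 30≡4 → E
G(6)+T(19): 25 → Z
M(12)+K(10): 22 → W
A(0)+N(13): 13 → N

CLABXTTZEZWN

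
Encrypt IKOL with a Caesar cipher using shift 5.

NPTQ

I(8): 8+5=13 → N
K(10): 10+5=15 → P
O(14): 14+5=19 → T
L(11): 11+5=16 → Q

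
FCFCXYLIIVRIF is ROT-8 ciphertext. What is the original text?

XUXUPQDAANJAX

F(5): 5−8=-3≡23 → X
C(2): 2−8=-6≡20 → U
F(5): 5−8=-3≡23 → X
C(2): 2−8=-6≡20 → U
X(23): 23−8=15 → P
Y(24): 24−8=16 → Q
L(11): 11−8=3 → D
I(8): 8−8=0 → A
I(8): 8−8=0 → A
V(21): 21−8=13 → N
R(17): 17−8=9 → J
I(8): 8−8=0 → A
F(5): 5−8=-3≡23 → X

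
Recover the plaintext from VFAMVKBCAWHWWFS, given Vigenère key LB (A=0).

Repeat the key across the ciphertext: LBLBLBLBLBLBLBL
V(21)−L(11): 10 → K
F(5)−B(1): 4 → E
A(0)−L(11): -11≡15 → P
M(12)−B(1): 11 → L
V(21)−L(11): 10 → K
K(10)−B(1): 9 → J
B(1)−L(11): -10≡16 → Q
C(2)−B(1): 1 → B
A(0)−L(11): -11≡15 → P
W(22)−B(1): 21 → V
H(7)−L(11): -4≡22 → W
W(22)−B(1): 21 → V
W(22)−L(11): 11 → L
F(5)−B(1): 4 → E
S(18)−L(11): 7 → H

KEPLKJQBPVWVLEH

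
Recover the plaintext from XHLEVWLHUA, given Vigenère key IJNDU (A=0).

Repeat the key across the ciphertext: IJNDUIJNDU
X(23)−I(8): 15 → P
H(7)−J(9): -2≡24 → Y
L(11)−N(13): -2≡24 → Y
E(4)−D(3): 1 → B
V(21)−U(20): 1 → B
W(22)−I(8): 14 → O
L(11)−J(9): 2 → C
H(7)−N(13): -6≡20 → U
U(20)−D(3): 17 → R
A(0)−U(20): -20≡6 → G

PYYBBOCURG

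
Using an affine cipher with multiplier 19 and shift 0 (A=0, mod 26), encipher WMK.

CUI

W(22): 19·22+0=418≡2 → C
M(12): 19·12+0=228≡20 → U
K(10): 19·10+0=190≡8 → I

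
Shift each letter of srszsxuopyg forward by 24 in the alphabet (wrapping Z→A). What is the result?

s(18): 18+24=42≡16 → q
r(17): 17+24=41≡15 → p
s(18): 18+24=42≡16 → q
z(25): 25+24=49≡23 → x
s(18): 18+24=42≡16 → q
x(23): 23+24=47≡21 → v
u(20): 20+24=44≡18 → s
o(14): 14+24=38≡12 → m
p(15): 15+24=39≡13 → n
y(24): 24+24=48≡22 → w
g(6): 6+24=30≡4 → e

qpqxqvsmnwe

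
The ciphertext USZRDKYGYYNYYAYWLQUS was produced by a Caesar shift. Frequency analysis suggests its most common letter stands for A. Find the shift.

24

The most frequent ciphertext letter is Y (appears 6 times).
Y is position 24; A is position 0.
Shift = 24.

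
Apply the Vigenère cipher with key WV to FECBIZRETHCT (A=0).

Repeat the key across the message: WVWVWVWVWVWV
F(5)+W(22): 27≡1 → B
E(4)+V(21): 25 → Z
C(2)+W(22): 24 → Y
B(1)+V(21): 22 → W
I(8)+W(22): 30≡4 → E
Z(25)+V(21): 46≡20 → U
R(17)+W(22): 39≡13 → N
E(4)+V(21): 25 → Z
T(19)+W(22): 41≡15 → P
H(7)+V(21): 28≡2 → C
C(2)+W(22): 24 → Y
T(19)+V(21): 40≡14 → O

BZYWEUNZPCYO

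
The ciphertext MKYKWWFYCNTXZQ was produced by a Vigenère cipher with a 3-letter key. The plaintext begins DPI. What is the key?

JVQ

Subtract each crib letter from the matching ciphertext letter (mod 26):
M(12)−D(3)=9 → J
K(10)−P(15)=-5≡21 → V
Y(24)−I(8)=16 → Q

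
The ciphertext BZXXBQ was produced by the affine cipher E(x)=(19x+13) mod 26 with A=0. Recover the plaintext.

The inverse of 19 mod 26 is 11, since 19·11=209≡1. Apply D(y)=11·(y−13) mod 26:
B(1): 11·(1−13)=-132≡24 → Y
Z(25): 11·(25−13)=132≡2 → C
X(23): 11·(23−13)=110≡6 → G
X(23): 11·(23−13)=110≡6 → G
B(1): 11·(1−13)=-132≡24 → Y
Q(16): 11·(16−13)=33≡7 → H

YCGGYH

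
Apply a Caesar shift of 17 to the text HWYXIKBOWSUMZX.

H(7): 7+17=24 → Y
W(22): 22+17=39≡13 → N
Y(24): 24+17=41≡15 → P
X(23): 23+17=40≡14 → O
I(8): 8+17=25 → Z
K(10): 10+17=27≡1 → B
B(1): 1+17=18 → S
O(14): 14+17=31≡5 → F
W(22): 22+17=39≡13 → N
S(18): 18+17=35≡9 → J
U(20): 20+17=37≡11 → L
M(12): 12+17=29≡3 → D
Z(25): 25+17=42≡16 → Q
X(23): 23+17=40≡14 → O

YNPOZBSFNJLDQO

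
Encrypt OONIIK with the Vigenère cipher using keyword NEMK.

Repeat the key across the message: NEMKNE
O(14)+N(13): 27≡1 → B
O(14)+E(4): 18 → S
N(13)+M(12): 25 → Z
I(8)+K(10): 18 → S
I(8)+N(13): 21 → V
K(10)+E(4): 14 → O

BSZSVO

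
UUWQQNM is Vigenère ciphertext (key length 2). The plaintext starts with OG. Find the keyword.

GO

Subtract each crib letter from the matching ciphertext letter (mod 26):
U(20)−O(14)=6 → G
U(20)−G(6)=14 → O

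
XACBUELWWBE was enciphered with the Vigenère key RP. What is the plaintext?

GLLMDPUHFMN

Repeat the key across the ciphertext: RPRPRPRPRPR
X(23)−R(17): 6 → G
A(0)−P(15): -15≡11 → L
C(2)−R(17): -15≡11 → L
B(1)−P(15): -14≡12 → M
U(20)−R(17): 3 → D
E(4)−P(15): -11≡15 → P
L(11)−R(17): -6≡20 → U
W(22)−P(15): 7 → H
W(22)−R(17): 5 → F
B(1)−P(15): -14≡12 → M
E(4)−R(17): -13≡13 → N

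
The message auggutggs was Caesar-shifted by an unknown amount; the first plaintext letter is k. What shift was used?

From the crib: a(0)−k(10)=-10≡16, so the shift is 16.

16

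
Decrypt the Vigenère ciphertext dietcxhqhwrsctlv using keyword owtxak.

pmlwcntuozrioxsy

Repeat the key across the ciphertext: owtxakowtxakowtx
d(3)−o(14): -11≡15 → p
i(8)−w(22): -14≡12 → m
e(4)−t(19): -15≡11 → l
t(19)−x(23): -4≡22 → w
c(2)−a(0): 2 → c
x(23)−k(10): 13 → n
h(7)−o(14): -7≡19 → t
q(16)−w(22): -6≡20 → u
h(7)−t(19): -12≡14 → o
w(22)−x(23): -1≡25 → z
r(17)−a(0): 17 → r
s(18)−k(10): 8 → i
c(2)−o(14): -12≡14 → o
t(19)−w(22): -3≡23 → x
l(11)−t(19): -8≡18 → s
v(21)−x(23): -2≡24 → y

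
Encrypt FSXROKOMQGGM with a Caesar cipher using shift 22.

BOTNKGKIMCCI

F(5): 5+22=27≡1 → B
S(18): 18+22=40≡14 → O
X(23): 23+22=45≡19 → T
R(17): 17+22=39≡13 → N
O(14): 14+22=36≡10 → K
K(10): 10+22=32≡6 → G
O(14): 14+22=36≡10 → K
M(12): 12+22=34≡8 → I
Q(16): 16+22=38≡12 → M
G(6): 6+22=28≡2 → C
G(6): 6+22=28≡2 → C
M(12): 12+22=34≡8 → I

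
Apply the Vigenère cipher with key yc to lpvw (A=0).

Repeat the key across the message: ycyc
l(11)+y(24): 35≡9 → j
p(15)+c(2): 17 → r
v(21)+y(24): 45≡19 → t
w(22)+c(2): 24 → y

jrty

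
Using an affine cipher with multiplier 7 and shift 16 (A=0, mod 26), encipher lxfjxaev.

pvzbvqsh

l(11): 7·11+16=93≡15 → p
x(23): 7·23+16=177≡21 → v
f(5): 7·5+16=51≡25 → z
j(9): 7·9+16=79≡1 → b
x(23): 7·23+16=177≡21 → v
a(0): 7·0+16=16 → q
e(4): 7·4+16=44≡18 → s
v(21): 7·21+16=163≡7 → h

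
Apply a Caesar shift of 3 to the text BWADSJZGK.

EZDGVMCJN

B(1): 1+3=4 → E
W(22): 22+3=25 → Z
A(0): 0+3=3 → D
D(3): 3+3=6 → G
S(18): 18+3=21 → V
J(9): 9+3=12 → M
Z(25): 25+3=28≡2 → C
G(6): 6+3=9 → J
K(10): 10+3=13 → N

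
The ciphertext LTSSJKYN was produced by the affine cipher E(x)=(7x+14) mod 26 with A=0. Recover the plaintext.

The inverse of 7 mod 26 is 15, since 7·15=105≡1. Apply D(y)=15·(y−14) mod 26:
L(11): 15·(11−14)=-45≡7 → H
T(19): 15·(19−14)=75≡23 → X
S(18): 15·(18−14)=60≡8 → I
S(18): 15·(18−14)=60≡8 → I
J(9): 15·(9−14)=-75≡3 → D
K(10): 15·(10−14)=-60≡18 → S
Y(24): 15·(24−14)=150≡20 → U
N(13): 15·(13−14)=-15≡11 → L

HXIIDSUL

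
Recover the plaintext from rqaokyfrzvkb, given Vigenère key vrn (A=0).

wznttlkamato

Repeat the key across the ciphertext: vrnvrnvrnvrn
r(17)−v(21): -4≡22 → w
q(16)−r(17): -1≡25 → z
a(0)−n(13): -13≡13 → n
o(14)−v(21): -7≡19 → t
k(10)−r(17): -7≡19 → t
y(24)−n(13): 11 → l
f(5)−v(21): -16≡10 → k
r(17)−r(17): 0 → a
z(25)−n(13): 12 → m
v(21)−v(21): 0 → a
k(10)−r(17): -7≡19 → t
b(1)−n(13): -12≡14 → o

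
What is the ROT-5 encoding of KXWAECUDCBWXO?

PCBFJHZIHGBCT

K(10): 10+5=15 → P
X(23): 23+5=28≡2 → C
W(22): 22+5=27≡1 → B
A(0): 0+5=5 → F
E(4): 4+5=9 → J
C(2): 2+5=7 → H
U(20): 20+5=25 → Z
D(3): 3+5=8 → I
C(2): 2+5=7 → H
B(1): 1+5=6 → G
W(22): 22+5=27≡1 → B
X(23): 23+5=28≡2 → C
O(14): 14+5=19 → T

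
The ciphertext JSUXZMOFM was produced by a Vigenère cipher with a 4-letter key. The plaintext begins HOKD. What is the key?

CEKU

Subtract each crib letter from the matching ciphertext letter (mod 26):
J(9)−H(7)=2 → C
S(18)−O(14)=4 → E
U(20)−K(10)=10 → K
X(23)−D(3)=20 → U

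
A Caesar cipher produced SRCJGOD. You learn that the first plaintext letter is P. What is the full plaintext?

POZGDLA

From the crib: S(18)−P(15)=3, so the shift is 3.
Subtract 3 from each ciphertext letter:
S(18): 18−3=15 → P
R(17): 17−3=14 → O
C(2): 2−3=-1≡25 → Z
J(9): 9−3=6 → G
G(6): 6−3=3 → D
O(14): 14−3=11 → L
D(3): 3−3=0 → A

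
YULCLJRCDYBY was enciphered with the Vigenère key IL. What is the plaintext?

QJDRDYJRVNTN

Repeat the key across the ciphertext: ILILILILILIL
Y(24)−I(8): 16 → Q
U(20)−L(11): 9 → J
L(11)−I(8): 3 → D
C(2)−L(11): -9≡17 → R
L(11)−I(8): 3 → D
J(9)−L(11): -2≡24 → Y
R(17)−I(8): 9 → J
C(2)−L(11): -9≡17 → R
D(3)−I(8): -5≡21 → V
Y(24)−L(11): 13 → N
B(1)−I(8): -7≡19 → T
Y(24)−L(11): 13 → N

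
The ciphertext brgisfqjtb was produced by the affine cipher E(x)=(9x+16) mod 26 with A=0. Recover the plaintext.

The inverse of 9 mod 26 is 3, since 9·3=27≡1. Apply D(y)=3·(y−16) mod 26:
b(1): 3·(1−16)=-45≡7 → h
r(17): 3·(17−16)=3 → d
g(6): 3·(6−16)=-30≡22 → w
i(8): 3·(8−16)=-24≡2 → c
s(18): 3·(18−16)=6 → g
f(5): 3·(5−16)=-33≡19 → t
q(16): 3·(16−16)=0 → a
j(9): 3·(9−16)=-21≡5 → f
t(19): 3·(19−16)=9 → j
b(1): 3·(1−16)=-45≡7 → h

hdwcgtafjh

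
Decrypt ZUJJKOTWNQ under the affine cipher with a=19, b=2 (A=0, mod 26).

The inverse of 19 mod 26 is 11, since 19·11=209≡1. Apply D(y)=11·(y−2) mod 26:
Z(25): 11·(25−2)=253≡19 → T
U(20): 11·(20−2)=198≡16 → Q
J(9): 11·(9−2)=77≡25 → Z
J(9): 11·(9−2)=77≡25 → Z
K(10): 11·(10−2)=88≡10 → K
O(14): 11·(14−2)=132≡2 → C
T(19): 11·(19−2)=187≡5 → F
W(22): 11·(22−2)=220≡12 → M
N(13): 11·(13−2)=121≡17 → R
Q(16): 11·(16−2)=154≡24 → Y

TQZZKCFMRY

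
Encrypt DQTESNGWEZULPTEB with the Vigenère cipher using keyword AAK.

Repeat the key across the message: AAKAAKAAKAAKAAKA
D(3)+A(0): 3 → D
Q(16)+A(0): 16 → Q
T(19)+K(10): 29≡3 → D
E(4)+A(0): 4 → E
S(18)+A(0): 18 → S
N(13)+K(10): 23 → X
G(6)+A(0): 6 → G
W(22)+A(0): 22 → W
E(4)+K(10): 14 → O
Z(25)+A(0): 25 → Z
U(20)+A(0): 20 → U
L(11)+K(10): 21 → V
P(15)+A(0): 15 → P
T(19)+A(0): 19 → T
E(4)+K(10): 14 → O
B(1)+A(0): 1 → B

DQDESXGWOZUVPTOB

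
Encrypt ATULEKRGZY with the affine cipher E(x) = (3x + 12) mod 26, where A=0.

A(0): 3·0+12=12 → M
T(19): 3·19+12=69≡17 → R
U(20): 3·20+12=72≡20 → U
L(11): 3·11+12=45≡19 → T
E(4): 3·4+12=24 → Y
K(10): 3·10+12=42≡16 → Q
R(17): 3·17+12=63≡11 → L
G(6): 3·6+12=30≡4 → E
Z(25): 3·25+12=87≡9 → J
Y(24): 3·24+12=84≡6 → G

MRUTYQLEJG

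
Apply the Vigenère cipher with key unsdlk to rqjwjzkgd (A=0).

ldbzujetv

Repeat the key across the message: unsdlkuns
r(17)+u(20): 37≡11 → l
q(16)+n(13): 29≡3 → d
j(9)+s(18): 27≡1 → b
w(22)+d(3): 25 → z
j(9)+l(11): 20 → u
z(25)+k(10): 35≡9 → j
k(10)+u(20): 30≡4 → e
g(6)+n(13): 19 → t
d(3)+s(18): 21 → v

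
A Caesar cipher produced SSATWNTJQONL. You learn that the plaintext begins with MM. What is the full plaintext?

MMUNQHNDKIHF

From the crib: S(18)−M(12)=6, so the shift is 6.
Subtract 6 from each ciphertext letter:
S(18): 18−6=12 → M
S(18): 18−6=12 → M
A(0): 0−6=-6≡20 → U
T(19): 19−6=13 → N
W(22): 22−6=16 → Q
N(13): 13−6=7 → H
T(19): 19−6=13 → N
J(9): 9−6=3 → D
Q(16): 16−6=10 → K
O(14): 14−6=8 → I
N(13): 13−6=7 → H
L(11): 11−6=5 → F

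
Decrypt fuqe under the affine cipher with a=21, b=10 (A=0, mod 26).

byew

The inverse of 21 mod 26 is 5, since 21·5=105≡1. Apply D(y)=5·(y−10) mod 26:
f(5): 5·(5−10)=-25≡1 → b
u(20): 5·(20−10)=50≡24 → y
q(16): 5·(16−10)=30≡4 → e
e(4): 5·(4−10)=-30≡22 → w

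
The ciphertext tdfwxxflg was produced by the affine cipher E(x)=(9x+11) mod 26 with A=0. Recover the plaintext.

The inverse of 9 mod 26 is 3, since 9·3=27≡1. Apply D(y)=3·(y−11) mod 26:
t(19): 3·(19−11)=24 → y
d(3): 3·(3−11)=-24≡2 → c
f(5): 3·(5−11)=-18≡8 → i
w(22): 3·(22−11)=33≡7 → h
x(23): 3·(23−11)=36≡10 → k
x(23): 3·(23−11)=36≡10 → k
f(5): 3·(5−11)=-18≡8 → i
l(11): 3·(11−11)=0 → a
g(6): 3·(6−11)=-15≡11 → l

ycihkkial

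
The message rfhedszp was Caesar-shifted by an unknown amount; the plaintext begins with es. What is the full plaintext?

From the crib: r(17)−e(4)=13, so the shift is 13.
Subtract 13 from each ciphertext letter:
r(17): 17−13=4 → e
f(5): 5−13=-8≡18 → s
h(7): 7−13=-6≡20 → u
e(4): 4−13=-9≡17 → r
d(3): 3−13=-10≡16 → q
s(18): 18−13=5 → f
z(25): 25−13=12 → m
p(15): 15−13=2 → c

esurqfmc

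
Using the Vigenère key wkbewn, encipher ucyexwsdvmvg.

Repeat the key across the message: wkbewnwkbewn
u(20)+w(22): 42≡16 → q
c(2)+k(10): 12 → m
y(24)+b(1): 25 → z
e(4)+e(4): 8 → i
x(23)+w(22): 45≡19 → t
w(22)+n(13): 35≡9 → j
s(18)+w(22): 40≡14 → o
d(3)+k(10): 13 → n
v(21)+b(1): 22 → w
m(12)+e(4): 16 → q
v(21)+w(22): 43≡17 → r
g(6)+n(13): 19 → t

qmzitjonwqrt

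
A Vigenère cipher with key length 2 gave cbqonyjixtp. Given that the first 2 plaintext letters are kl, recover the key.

Subtract each crib letter from the matching ciphertext letter (mod 26):
c(2)−k(10)=-8≡18 → s
b(1)−l(11)=-10≡16 → q

sq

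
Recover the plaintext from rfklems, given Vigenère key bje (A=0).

Repeat the key across the ciphertext: bjebjeb
r(17)−b(1): 16 → q
f(5)−j(9): -4≡22 → w
k(10)−e(4): 6 → g
l(11)−b(1): 10 → k
e(4)−j(9): -5≡21 → v
m(12)−e(4): 8 → i
s(18)−b(1): 17 → r

qwgkvir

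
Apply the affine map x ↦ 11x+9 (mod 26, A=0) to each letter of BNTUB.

B(1): 11·1+9=20 → U
N(13): 11·13+9=152≡22 → W
T(19): 11·19+9=218≡10 → K
U(20): 11·20+9=229≡21 → V
B(1): 11·1+9=20 → U

UWKVU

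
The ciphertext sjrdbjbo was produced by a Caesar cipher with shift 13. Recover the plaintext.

s(18): 18−13=5 → f
j(9): 9−13=-4≡22 → w
r(17): 17−13=4 → e
d(3): 3−13=-10≡16 → q
b(1): 1−13=-12≡14 → o
j(9): 9−13=-4≡22 → w
b(1): 1−13=-12≡14 → o
o(14): 14−13=1 → b

fweqowob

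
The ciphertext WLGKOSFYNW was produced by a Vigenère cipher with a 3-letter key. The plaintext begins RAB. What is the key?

Subtract each crib letter from the matching ciphertext letter (mod 26):
W(22)−R(17)=5 → F
L(11)−A(0)=11 → L
G(6)−B(1)=5 → F

FLF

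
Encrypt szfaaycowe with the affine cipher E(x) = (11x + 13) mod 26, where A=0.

s(18): 11·18+13=211≡3 → d
z(25): 11·25+13=288≡2 → c
f(5): 11·5+13=68≡16 → q
a(0): 11·0+13=13 → n
a(0): 11·0+13=13 → n
y(24): 11·24+13=277≡17 → r
c(2): 11·2+13=35≡9 → j
o(14): 11·14+13=167≡11 → l
w(22): 11·22+13=255≡21 → v
e(4): 11·4+13=57≡5 → f

dcqnnrjlvf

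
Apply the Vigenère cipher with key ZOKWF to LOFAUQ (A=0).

KCPWZP

Repeat the key across the message: ZOKWFZ
L(11)+Z(25): 36≡10 → K
O(14)+O(14): 28≡2 → C
F(5)+K(10): 15 → P
A(0)+W(22): 22 → W
U(20)+F(5): 25 → Z
Q(16)+Z(25): 41≡15 → P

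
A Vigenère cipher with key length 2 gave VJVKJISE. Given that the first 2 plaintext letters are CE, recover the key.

TF

Subtract each crib letter from the matching ciphertext letter (mod 26):
V(21)−C(2)=19 → T
J(9)−E(4)=5 → F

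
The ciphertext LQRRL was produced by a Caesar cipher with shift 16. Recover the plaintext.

L(11): 11−16=-5≡21 → V
Q(16): 16−16=0 → A
R(17): 17−16=1 → B
R(17): 17−16=1 → B
L(11): 11−16=-5≡21 → V

VABBV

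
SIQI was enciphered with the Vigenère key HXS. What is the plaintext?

Repeat the key across the ciphertext: HXSH
S(18)−H(7): 11 → L
I(8)−X(23): -15≡11 → L
Q(16)−S(18): -2≡24 → Y
I(8)−H(7): 1 → B

LLYB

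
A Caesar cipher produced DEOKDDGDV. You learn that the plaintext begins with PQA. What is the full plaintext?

PQAWPPSPH

From the crib: D(3)−P(15)=-12≡14, so the shift is 14.
Subtract 14 from each ciphertext letter:
D(3): 3−14=-11≡15 → P
E(4): 4−14=-10≡16 → Q
O(14): 14−14=0 → A
K(10): 10−14=-4≡22 → W
D(3): 3−14=-11≡15 → P
D(3): 3−14=-11≡15 → P
G(6): 6−14=-8≡18 → S
D(3): 3−14=-11≡15 → P
V(21): 21−14=7 → H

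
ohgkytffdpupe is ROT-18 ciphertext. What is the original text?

wposgbnnlxcxm

o(14): 14−18=-4≡22 → w
h(7): 7−18=-11≡15 → p
g(6): 6−18=-12≡14 → o
k(10): 10−18=-8≡18 → s
y(24): 24−18=6 → g
t(19): 19−18=1 → b
f(5): 5−18=-13≡13 → n
f(5): 5−18=-13≡13 → n
d(3): 3−18=-15≡11 → l
p(15): 15−18=-3≡23 → x
u(20): 20−18=2 → c
p(15): 15−18=-3≡23 → x
e(4): 4−18=-14≡12 → m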